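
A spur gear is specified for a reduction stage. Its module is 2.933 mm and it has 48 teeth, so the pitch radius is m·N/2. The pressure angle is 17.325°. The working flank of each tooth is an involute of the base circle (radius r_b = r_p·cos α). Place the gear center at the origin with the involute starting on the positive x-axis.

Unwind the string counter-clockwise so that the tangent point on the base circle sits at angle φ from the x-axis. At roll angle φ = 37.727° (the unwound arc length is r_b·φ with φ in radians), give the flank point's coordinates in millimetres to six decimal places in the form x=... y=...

pitch radius r_p = m·N/2 = 2.933·48/2 = 70.392000
base radius r_b = r_p·cos α = 70.392000·cos 17.325° = 67.198382
roll angle φ = 37.727° = 0.65846037 rad
x = r_b·(cos φ + φ·sin φ) = 67.198382·(0.79093527 + 0.65846037·0.61189983) = 80.224591
y = r_b·(sin φ − φ·cos φ) = 67.198382·(0.61189983 − 0.65846037·0.79093527) = 6.121793

x=80.224591 y=6.121793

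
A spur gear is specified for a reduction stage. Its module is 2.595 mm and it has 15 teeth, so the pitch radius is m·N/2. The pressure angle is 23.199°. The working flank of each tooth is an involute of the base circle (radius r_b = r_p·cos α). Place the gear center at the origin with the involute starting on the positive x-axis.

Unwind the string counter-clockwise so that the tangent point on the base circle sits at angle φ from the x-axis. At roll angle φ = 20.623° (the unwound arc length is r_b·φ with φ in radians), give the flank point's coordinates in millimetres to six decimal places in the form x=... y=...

x=19.010345 y=0.274480

pitch radius r_p = m·N/2 = 2.595·15/2 = 19.462500
base radius r_b = r_p·cos α = 19.462500·cos 23.199° = 17.888805
roll angle φ = 20.623° = 0.35993925 rad
x = r_b·(cos φ + φ·sin φ) = 17.888805·(0.93591822 + 0.35993925·0.35221738) = 19.010345
y = r_b·(sin φ − φ·cos φ) = 17.888805·(0.35221738 − 0.35993925·0.93591822) = 0.274480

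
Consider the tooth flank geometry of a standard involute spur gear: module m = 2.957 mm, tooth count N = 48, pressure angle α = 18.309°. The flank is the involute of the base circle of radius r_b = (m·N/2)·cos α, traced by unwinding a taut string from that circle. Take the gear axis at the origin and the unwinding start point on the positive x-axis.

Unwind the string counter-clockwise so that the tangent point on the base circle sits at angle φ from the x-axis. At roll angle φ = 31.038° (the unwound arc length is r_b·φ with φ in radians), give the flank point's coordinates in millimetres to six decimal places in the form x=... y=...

x=76.547630 y=3.466526

pitch radius r_p = m·N/2 = 2.957·48/2 = 70.968000
base radius r_b = r_p·cos α = 70.968000·cos 18.309° = 67.375326
roll angle φ = 31.038° = 0.54171529 rad
x = r_b·(cos φ + φ·sin φ) = 67.375326·(0.85682553 + 0.54171529·0.51560646) = 76.547630
y = r_b·(sin φ − φ·cos φ) = 67.375326·(0.51560646 − 0.54171529·0.85682553) = 3.466526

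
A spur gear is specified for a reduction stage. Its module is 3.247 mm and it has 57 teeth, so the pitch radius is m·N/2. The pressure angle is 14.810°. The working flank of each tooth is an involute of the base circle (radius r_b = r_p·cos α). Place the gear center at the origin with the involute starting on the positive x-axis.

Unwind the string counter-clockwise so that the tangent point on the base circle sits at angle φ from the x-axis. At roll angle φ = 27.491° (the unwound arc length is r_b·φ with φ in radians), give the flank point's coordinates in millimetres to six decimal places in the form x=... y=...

x=99.178232 y=3.218885

pitch radius r_p = m·N/2 = 3.247·57/2 = 92.539500
base radius r_b = r_p·cos α = 92.539500·cos 14.810° = 89.465226
roll angle φ = 27.491° = 0.47980846 rad
x = r_b·(cos φ + φ·sin φ) = 89.465226·(0.88708335 + 0.47980846·0.46160928) = 99.178232
y = r_b·(sin φ − φ·cos φ) = 89.465226·(0.46160928 − 0.47980846·0.88708335) = 3.218885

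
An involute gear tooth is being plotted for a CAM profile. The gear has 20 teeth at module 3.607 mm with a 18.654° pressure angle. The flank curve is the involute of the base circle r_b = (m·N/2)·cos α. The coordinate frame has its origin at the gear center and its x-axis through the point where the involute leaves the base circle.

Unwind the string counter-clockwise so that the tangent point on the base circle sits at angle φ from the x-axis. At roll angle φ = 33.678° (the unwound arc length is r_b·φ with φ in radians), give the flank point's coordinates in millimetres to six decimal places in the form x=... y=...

pitch radius r_p = m·N/2 = 3.607·20/2 = 36.070000
base radius r_b = r_p·cos α = 36.070000·cos 18.654° = 34.175148
roll angle φ = 33.678° = 0.58779199 rad
x = r_b·(cos φ + φ·sin φ) = 34.175148·(0.83216711 + 0.58779199·0.55452494) = 39.578664
y = r_b·(sin φ − φ·cos φ) = 34.175148·(0.55452494 − 0.58779199·0.83216711) = 2.234501

x=39.578664 y=2.234501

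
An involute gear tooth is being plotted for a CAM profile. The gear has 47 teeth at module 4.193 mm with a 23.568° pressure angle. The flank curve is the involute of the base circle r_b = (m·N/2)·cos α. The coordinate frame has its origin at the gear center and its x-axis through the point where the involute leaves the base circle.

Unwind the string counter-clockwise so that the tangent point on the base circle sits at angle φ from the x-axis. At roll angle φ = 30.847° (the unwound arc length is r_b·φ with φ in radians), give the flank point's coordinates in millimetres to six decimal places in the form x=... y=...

x=102.472248 y=4.563256

pitch radius r_p = m·N/2 = 4.193·47/2 = 98.535500
base radius r_b = r_p·cos α = 98.535500·cos 23.568° = 90.316278
roll angle φ = 30.847° = 0.53838171 rad
x = r_b·(cos φ + φ·sin φ) = 90.316278·(0.85853958 + 0.53838171·0.51274730) = 102.472248
y = r_b·(sin φ − φ·cos φ) = 90.316278·(0.51274730 − 0.53838171·0.85853958) = 4.563256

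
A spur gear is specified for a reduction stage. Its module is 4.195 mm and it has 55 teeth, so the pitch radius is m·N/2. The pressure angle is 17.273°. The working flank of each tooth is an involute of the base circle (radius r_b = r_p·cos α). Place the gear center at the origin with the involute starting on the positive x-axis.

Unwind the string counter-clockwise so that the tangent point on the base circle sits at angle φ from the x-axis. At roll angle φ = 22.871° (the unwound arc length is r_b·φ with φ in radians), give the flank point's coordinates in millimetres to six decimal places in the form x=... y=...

pitch radius r_p = m·N/2 = 4.195·55/2 = 115.362500
base radius r_b = r_p·cos α = 115.362500·cos 17.273° = 110.159747
roll angle φ = 22.871° = 0.39917425 rad
x = r_b·(cos φ + φ·sin φ) = 110.159747·(0.92138224 + 0.39917425·0.38865765) = 118.589652
y = r_b·(sin φ − φ·cos φ) = 110.159747·(0.38865765 − 0.39917425·0.92138224) = 2.298547

x=118.589652 y=2.298547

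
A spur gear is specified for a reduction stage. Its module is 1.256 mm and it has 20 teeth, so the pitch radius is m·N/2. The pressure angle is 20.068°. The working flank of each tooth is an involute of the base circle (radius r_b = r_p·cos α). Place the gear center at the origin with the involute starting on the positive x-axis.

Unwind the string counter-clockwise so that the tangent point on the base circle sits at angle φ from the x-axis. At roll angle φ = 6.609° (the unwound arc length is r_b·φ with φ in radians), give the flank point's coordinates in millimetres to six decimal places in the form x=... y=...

pitch radius r_p = m·N/2 = 1.256·20/2 = 12.560000
base radius r_b = r_p·cos α = 12.560000·cos 20.068° = 11.797433
roll angle φ = 6.609° = 0.11534881 rad
x = r_b·(cos φ + φ·sin φ) = 11.797433·(0.99335470 + 0.11534881·0.11509319) = 11.875656
y = r_b·(sin φ − φ·cos φ) = 11.797433·(0.11509319 − 0.11534881·0.99335470) = 0.006027

x=11.875656 y=0.006027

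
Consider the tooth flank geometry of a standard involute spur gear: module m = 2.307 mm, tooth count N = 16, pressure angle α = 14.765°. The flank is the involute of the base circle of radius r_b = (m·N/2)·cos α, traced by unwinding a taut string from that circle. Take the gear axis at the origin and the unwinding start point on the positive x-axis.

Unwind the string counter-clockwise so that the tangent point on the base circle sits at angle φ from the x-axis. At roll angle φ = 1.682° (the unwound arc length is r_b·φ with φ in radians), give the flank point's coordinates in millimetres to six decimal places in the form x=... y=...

x=17.854257 y=0.000150

pitch radius r_p = m·N/2 = 2.307·16/2 = 18.456000
base radius r_b = r_p·cos α = 18.456000·cos 14.765° = 17.846569
roll angle φ = 1.682° = 0.02935644 rad
x = r_b·(cos φ + φ·sin φ) = 17.846569·(0.99956913 + 0.02935644·0.02935222) = 17.854257
y = r_b·(sin φ − φ·cos φ) = 17.846569·(0.02935222 − 0.02935644·0.99956913) = 0.000150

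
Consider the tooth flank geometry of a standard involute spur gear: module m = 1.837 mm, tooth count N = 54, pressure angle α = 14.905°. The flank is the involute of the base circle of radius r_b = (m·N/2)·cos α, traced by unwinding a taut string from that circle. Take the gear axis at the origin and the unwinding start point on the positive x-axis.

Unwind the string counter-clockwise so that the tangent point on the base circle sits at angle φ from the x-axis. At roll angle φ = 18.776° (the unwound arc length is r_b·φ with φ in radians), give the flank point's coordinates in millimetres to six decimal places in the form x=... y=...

x=50.435084 y=0.556235

pitch radius r_p = m·N/2 = 1.837·54/2 = 49.599000
base radius r_b = r_p·cos α = 49.599000·cos 14.905° = 47.930174
roll angle φ = 18.776° = 0.32770302 rad
x = r_b·(cos φ + φ·sin φ) = 47.930174·(0.94678417 + 0.32770302·0.32186914) = 50.435084
y = r_b·(sin φ − φ·cos φ) = 47.930174·(0.32186914 − 0.32770302·0.94678417) = 0.556235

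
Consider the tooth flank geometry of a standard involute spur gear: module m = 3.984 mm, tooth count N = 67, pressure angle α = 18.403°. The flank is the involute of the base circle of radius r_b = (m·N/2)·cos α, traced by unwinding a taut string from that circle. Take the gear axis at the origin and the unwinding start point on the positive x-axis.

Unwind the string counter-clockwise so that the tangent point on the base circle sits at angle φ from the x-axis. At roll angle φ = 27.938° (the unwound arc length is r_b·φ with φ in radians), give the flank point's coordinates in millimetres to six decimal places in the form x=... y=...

pitch radius r_p = m·N/2 = 3.984·67/2 = 133.464000
base radius r_b = r_p·cos α = 133.464000·cos 18.403° = 126.638582
roll angle φ = 27.938° = 0.48761009 rad
x = r_b·(cos φ + φ·sin φ) = 126.638582·(0.88345509 + 0.48761009·0.46851585) = 140.810471
y = r_b·(sin φ − φ·cos φ) = 126.638582·(0.46851585 − 0.48761009·0.88345509) = 4.778610

x=140.810471 y=4.778610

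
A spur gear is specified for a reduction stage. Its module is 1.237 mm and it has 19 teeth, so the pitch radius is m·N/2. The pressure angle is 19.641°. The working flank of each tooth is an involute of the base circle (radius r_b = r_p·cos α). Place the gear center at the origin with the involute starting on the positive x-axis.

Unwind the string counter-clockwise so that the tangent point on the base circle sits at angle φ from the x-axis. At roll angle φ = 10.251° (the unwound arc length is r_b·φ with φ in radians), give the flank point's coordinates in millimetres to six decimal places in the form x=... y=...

pitch radius r_p = m·N/2 = 1.237·19/2 = 11.751500
base radius r_b = r_p·cos α = 11.751500·cos 19.641° = 11.067764
roll angle φ = 10.251° = 0.17891370 rad
x = r_b·(cos φ + φ·sin φ) = 11.067764·(0.98403759 + 0.17891370·0.17796072) = 11.243490
y = r_b·(sin φ − φ·cos φ) = 11.067764·(0.17796072 − 0.17891370·0.98403759) = 0.021061

x=11.243490 y=0.021061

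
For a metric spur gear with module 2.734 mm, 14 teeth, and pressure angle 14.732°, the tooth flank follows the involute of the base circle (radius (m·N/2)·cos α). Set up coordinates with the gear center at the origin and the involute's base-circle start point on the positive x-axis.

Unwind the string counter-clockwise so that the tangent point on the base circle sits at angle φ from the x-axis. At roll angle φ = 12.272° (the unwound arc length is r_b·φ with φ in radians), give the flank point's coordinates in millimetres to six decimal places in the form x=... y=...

pitch radius r_p = m·N/2 = 2.734·14/2 = 19.138000
base radius r_b = r_p·cos α = 19.138000·cos 14.732° = 18.508855
roll angle φ = 12.272° = 0.21418681 rad
x = r_b·(cos φ + φ·sin φ) = 18.508855·(0.97714956 + 0.21418681·0.21255289) = 18.928554
y = r_b·(sin φ − φ·cos φ) = 18.508855·(0.21255289 − 0.21418681·0.97714956) = 0.060345

x=18.928554 y=0.060345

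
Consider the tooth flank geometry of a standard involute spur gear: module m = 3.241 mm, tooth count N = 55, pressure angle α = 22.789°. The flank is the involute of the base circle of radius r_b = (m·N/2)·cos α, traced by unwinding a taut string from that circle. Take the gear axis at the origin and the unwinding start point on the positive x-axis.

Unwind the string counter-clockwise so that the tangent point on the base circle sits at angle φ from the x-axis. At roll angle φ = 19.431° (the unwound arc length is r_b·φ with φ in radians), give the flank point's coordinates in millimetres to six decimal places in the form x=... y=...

x=86.760274 y=1.056103

pitch radius r_p = m·N/2 = 3.241·55/2 = 89.127500
base radius r_b = r_p·cos α = 89.127500·cos 22.789° = 82.169987
roll angle φ = 19.431° = 0.33913493 rad
x = r_b·(cos φ + φ·sin φ) = 82.169987·(0.94304280 + 0.33913493·0.33267142) = 86.760274
y = r_b·(sin φ − φ·cos φ) = 82.169987·(0.33267142 − 0.33913493·0.94304280) = 1.056103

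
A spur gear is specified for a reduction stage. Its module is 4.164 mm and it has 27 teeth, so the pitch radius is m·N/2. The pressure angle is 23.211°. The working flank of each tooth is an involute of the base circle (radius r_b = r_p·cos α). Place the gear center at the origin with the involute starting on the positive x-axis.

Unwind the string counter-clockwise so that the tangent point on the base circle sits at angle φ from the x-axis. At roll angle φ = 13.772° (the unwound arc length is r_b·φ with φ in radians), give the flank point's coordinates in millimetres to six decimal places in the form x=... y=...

pitch radius r_p = m·N/2 = 4.164·27/2 = 56.214000
base radius r_b = r_p·cos α = 56.214000·cos 23.211° = 51.664021
roll angle φ = 13.772° = 0.24036674 rad
x = r_b·(cos φ + φ·sin φ) = 51.664021·(0.97125073 + 0.24036674·0.23805884) = 53.135008
y = r_b·(sin φ − φ·cos φ) = 51.664021·(0.23805884 − 0.24036674·0.97125073) = 0.237782

x=53.135008 y=0.237782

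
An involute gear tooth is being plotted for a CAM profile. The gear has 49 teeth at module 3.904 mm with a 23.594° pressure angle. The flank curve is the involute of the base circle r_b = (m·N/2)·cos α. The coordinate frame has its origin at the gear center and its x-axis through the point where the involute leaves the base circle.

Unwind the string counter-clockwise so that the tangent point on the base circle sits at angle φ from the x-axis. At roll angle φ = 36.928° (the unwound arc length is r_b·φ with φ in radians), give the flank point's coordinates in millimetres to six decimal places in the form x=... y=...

pitch radius r_p = m·N/2 = 3.904·49/2 = 95.648000
base radius r_b = r_p·cos α = 95.648000·cos 23.594° = 87.652272
roll angle φ = 36.928° = 0.64451519 rad
x = r_b·(cos φ + φ·sin φ) = 87.652272·(0.79939114 + 0.64451519·0.60081095) = 104.010195
y = r_b·(sin φ − φ·cos φ) = 87.652272·(0.60081095 − 0.64451519·0.79939114) = 7.502265

x=104.010195 y=7.502265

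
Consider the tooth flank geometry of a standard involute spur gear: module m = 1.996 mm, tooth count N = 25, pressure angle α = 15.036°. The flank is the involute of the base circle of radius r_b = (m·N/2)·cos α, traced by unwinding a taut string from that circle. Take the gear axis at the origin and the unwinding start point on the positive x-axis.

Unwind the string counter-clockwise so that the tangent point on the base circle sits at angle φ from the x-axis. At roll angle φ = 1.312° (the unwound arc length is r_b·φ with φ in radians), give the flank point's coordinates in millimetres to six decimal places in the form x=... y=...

pitch radius r_p = m·N/2 = 1.996·25/2 = 24.950000
base radius r_b = r_p·cos α = 24.950000·cos 15.036° = 24.095787
roll angle φ = 1.312° = 0.02289872 rad
x = r_b·(cos φ + φ·sin φ) = 24.095787·(0.99973784 + 0.02289872·0.02289672) = 24.102104
y = r_b·(sin φ − φ·cos φ) = 24.095787·(0.02289672 − 0.02289872·0.99973784) = 0.000096

x=24.102104 y=0.000096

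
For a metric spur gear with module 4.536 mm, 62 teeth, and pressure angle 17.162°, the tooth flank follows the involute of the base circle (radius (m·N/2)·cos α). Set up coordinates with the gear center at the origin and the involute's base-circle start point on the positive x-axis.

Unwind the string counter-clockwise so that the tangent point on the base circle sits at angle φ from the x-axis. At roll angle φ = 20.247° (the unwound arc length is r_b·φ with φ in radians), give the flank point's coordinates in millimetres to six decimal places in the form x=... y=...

x=142.483693 y=1.951703

pitch radius r_p = m·N/2 = 4.536·62/2 = 140.616000
base radius r_b = r_p·cos α = 140.616000·cos 17.162° = 134.354970
roll angle φ = 20.247° = 0.35337681 rad
x = r_b·(cos φ + φ·sin φ) = 134.354970·(0.93820946 + 0.35337681·0.34606793) = 142.483693
y = r_b·(sin φ − φ·cos φ) = 134.354970·(0.34606793 − 0.35337681·0.93820946) = 1.951703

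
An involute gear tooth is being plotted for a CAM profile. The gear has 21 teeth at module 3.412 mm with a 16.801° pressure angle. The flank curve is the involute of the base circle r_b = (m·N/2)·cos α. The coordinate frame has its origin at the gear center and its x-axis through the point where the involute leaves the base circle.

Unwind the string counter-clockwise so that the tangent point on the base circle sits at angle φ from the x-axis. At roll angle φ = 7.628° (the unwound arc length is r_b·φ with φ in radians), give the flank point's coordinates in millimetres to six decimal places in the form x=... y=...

x=34.599350 y=0.026929

pitch radius r_p = m·N/2 = 3.412·21/2 = 35.826000
base radius r_b = r_p·cos α = 35.826000·cos 16.801° = 34.296748
roll angle φ = 7.628° = 0.13313372 rad
x = r_b·(cos φ + φ·sin φ) = 34.296748·(0.99115079 + 0.13313372·0.13274077) = 34.599350
y = r_b·(sin φ − φ·cos φ) = 34.296748·(0.13274077 − 0.13313372·0.99115079) = 0.026929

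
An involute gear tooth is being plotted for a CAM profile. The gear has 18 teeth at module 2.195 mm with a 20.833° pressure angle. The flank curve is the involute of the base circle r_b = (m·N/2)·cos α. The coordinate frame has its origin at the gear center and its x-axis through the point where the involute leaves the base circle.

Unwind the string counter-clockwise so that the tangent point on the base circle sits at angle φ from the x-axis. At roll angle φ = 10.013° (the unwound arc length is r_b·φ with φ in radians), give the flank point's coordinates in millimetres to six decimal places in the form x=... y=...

pitch radius r_p = m·N/2 = 2.195·18/2 = 19.755000
base radius r_b = r_p·cos α = 19.755000·cos 20.833° = 18.463438
roll angle φ = 10.013° = 0.17475982 rad
x = r_b·(cos φ + φ·sin φ) = 18.463438·(0.98476833 + 0.17475982·0.17387162) = 18.743235
y = r_b·(sin φ − φ·cos φ) = 18.463438·(0.17387162 − 0.17475982·0.98476833) = 0.032748

x=18.743235 y=0.032748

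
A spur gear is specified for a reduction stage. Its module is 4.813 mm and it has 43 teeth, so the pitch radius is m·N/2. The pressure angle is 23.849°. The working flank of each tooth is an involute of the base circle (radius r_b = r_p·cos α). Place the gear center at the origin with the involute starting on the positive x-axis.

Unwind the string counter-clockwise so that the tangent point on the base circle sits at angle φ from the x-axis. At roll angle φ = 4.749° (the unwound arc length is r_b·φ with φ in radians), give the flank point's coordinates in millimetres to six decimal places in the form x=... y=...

pitch radius r_p = m·N/2 = 4.813·43/2 = 103.479500
base radius r_b = r_p·cos α = 103.479500·cos 23.849° = 94.643822
roll angle φ = 4.749° = 0.08288569 rad
x = r_b·(cos φ + φ·sin φ) = 94.643822·(0.99656695 + 0.08288569·0.08279081) = 94.968367
y = r_b·(sin φ − φ·cos φ) = 94.643822·(0.08279081 − 0.08288569·0.99656695) = 0.017952

x=94.968367 y=0.017952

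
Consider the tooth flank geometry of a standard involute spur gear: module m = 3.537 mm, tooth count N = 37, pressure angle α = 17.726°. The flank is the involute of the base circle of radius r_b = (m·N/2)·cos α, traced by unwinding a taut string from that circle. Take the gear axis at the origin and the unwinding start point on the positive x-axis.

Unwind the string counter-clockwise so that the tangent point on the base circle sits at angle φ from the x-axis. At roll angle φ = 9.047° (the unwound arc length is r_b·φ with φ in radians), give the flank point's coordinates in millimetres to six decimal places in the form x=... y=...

pitch radius r_p = m·N/2 = 3.537·37/2 = 65.434500
base radius r_b = r_p·cos α = 65.434500·cos 17.726° = 62.327894
roll angle φ = 9.047° = 0.15789994 rad
x = r_b·(cos φ + φ·sin φ) = 62.327894·(0.98755968 + 0.15789994·0.15724462) = 63.100049
y = r_b·(sin φ − φ·cos φ) = 62.327894·(0.15724462 − 0.15789994·0.98755968) = 0.081588

x=63.100049 y=0.081588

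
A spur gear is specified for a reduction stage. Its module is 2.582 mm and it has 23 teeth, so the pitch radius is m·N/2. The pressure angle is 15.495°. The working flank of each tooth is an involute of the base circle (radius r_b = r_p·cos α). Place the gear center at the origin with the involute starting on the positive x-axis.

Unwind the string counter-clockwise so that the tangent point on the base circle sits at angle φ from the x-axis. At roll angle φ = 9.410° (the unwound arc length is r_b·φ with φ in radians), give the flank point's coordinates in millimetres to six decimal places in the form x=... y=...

x=28.997077 y=0.042139

pitch radius r_p = m·N/2 = 2.582·23/2 = 29.693000
base radius r_b = r_p·cos α = 29.693000·cos 15.495° = 28.613771
roll angle φ = 9.410° = 0.16423548 rad
x = r_b·(cos φ + φ·sin φ) = 28.613771·(0.98654364 + 0.16423548·0.16349815) = 28.997077
y = r_b·(sin φ − φ·cos φ) = 28.613771·(0.16349815 − 0.16423548·0.98654364) = 0.042139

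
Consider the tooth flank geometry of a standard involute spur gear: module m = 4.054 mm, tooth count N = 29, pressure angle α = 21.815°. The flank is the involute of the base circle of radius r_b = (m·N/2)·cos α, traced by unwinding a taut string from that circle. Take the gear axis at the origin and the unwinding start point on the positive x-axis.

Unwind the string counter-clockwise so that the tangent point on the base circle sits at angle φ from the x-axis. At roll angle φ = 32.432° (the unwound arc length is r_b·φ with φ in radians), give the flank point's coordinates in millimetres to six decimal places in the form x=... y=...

x=62.628377 y=3.194730

pitch radius r_p = m·N/2 = 4.054·29/2 = 58.783000
base radius r_b = r_p·cos α = 58.783000·cos 21.815° = 54.573465
roll angle φ = 32.432° = 0.56604518 rad
x = r_b·(cos φ + φ·sin φ) = 54.573465·(0.84402853 + 0.56604518·0.53629827) = 62.628377
y = r_b·(sin φ − φ·cos φ) = 54.573465·(0.53629827 − 0.56604518·0.84402853) = 3.194730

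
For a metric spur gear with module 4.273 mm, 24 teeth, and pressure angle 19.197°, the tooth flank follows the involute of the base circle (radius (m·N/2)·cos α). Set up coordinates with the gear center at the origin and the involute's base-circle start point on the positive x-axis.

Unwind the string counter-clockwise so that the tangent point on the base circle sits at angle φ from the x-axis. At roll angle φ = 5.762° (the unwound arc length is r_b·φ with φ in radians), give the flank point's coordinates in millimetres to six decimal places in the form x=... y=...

x=48.668978 y=0.016401

pitch radius r_p = m·N/2 = 4.273·24/2 = 51.276000
base radius r_b = r_p·cos α = 51.276000·cos 19.197° = 48.424726
roll angle φ = 5.762° = 0.10056587 rad
x = r_b·(cos φ + φ·sin φ) = 48.424726·(0.99494751 + 0.10056587·0.10039645) = 48.668978
y = r_b·(sin φ − φ·cos φ) = 48.424726·(0.10039645 − 0.10056587·0.99494751) = 0.016401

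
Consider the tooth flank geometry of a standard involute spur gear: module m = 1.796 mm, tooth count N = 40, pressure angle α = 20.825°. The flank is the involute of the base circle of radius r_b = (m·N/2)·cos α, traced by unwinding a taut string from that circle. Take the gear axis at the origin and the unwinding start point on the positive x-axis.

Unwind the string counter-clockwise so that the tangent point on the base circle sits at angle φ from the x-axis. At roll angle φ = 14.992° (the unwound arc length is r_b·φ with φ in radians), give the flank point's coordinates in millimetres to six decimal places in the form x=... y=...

x=34.703086 y=0.199117

pitch radius r_p = m·N/2 = 1.796·40/2 = 35.920000
base radius r_b = r_p·cos α = 35.920000·cos 20.825° = 33.573369
roll angle φ = 14.992° = 0.26165976 rad
x = r_b·(cos φ + φ·sin φ) = 33.573369·(0.96596195 + 0.26165976·0.25868417) = 34.703086
y = r_b·(sin φ − φ·cos φ) = 33.573369·(0.25868417 − 0.26165976·0.96596195) = 0.199117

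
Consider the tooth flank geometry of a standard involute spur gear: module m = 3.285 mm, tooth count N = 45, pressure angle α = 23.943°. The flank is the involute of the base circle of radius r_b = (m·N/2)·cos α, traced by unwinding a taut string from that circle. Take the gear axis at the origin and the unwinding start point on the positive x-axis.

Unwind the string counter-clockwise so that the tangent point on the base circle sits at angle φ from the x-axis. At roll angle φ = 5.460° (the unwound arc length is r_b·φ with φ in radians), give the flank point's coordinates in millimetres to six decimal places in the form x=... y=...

x=67.858333 y=0.019469

pitch radius r_p = m·N/2 = 3.285·45/2 = 73.912500
base radius r_b = r_p·cos α = 73.912500·cos 23.943° = 67.552303
roll angle φ = 5.460° = 0.09529498 rad
x = r_b·(cos φ + φ·sin φ) = 67.552303·(0.99546287 + 0.09529498·0.09515081) = 67.858333
y = r_b·(sin φ − φ·cos φ) = 67.552303·(0.09515081 − 0.09529498·0.99546287) = 0.019469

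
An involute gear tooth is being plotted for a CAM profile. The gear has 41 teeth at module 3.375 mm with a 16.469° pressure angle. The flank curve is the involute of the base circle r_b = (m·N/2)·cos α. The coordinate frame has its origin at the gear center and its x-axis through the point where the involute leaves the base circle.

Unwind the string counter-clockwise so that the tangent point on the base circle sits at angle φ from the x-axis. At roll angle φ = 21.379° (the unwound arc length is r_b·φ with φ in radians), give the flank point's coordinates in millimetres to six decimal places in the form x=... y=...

pitch radius r_p = m·N/2 = 3.375·41/2 = 69.187500
base radius r_b = r_p·cos α = 69.187500·cos 16.469° = 66.348963
roll angle φ = 21.379° = 0.37313394 rad
x = r_b·(cos φ + φ·sin φ) = 66.348963·(0.93118949 + 0.37313394·0.36453551) = 70.808280
y = r_b·(sin φ − φ·cos φ) = 66.348963·(0.36453551 − 0.37313394·0.93118949) = 1.133048

x=70.808280 y=1.133048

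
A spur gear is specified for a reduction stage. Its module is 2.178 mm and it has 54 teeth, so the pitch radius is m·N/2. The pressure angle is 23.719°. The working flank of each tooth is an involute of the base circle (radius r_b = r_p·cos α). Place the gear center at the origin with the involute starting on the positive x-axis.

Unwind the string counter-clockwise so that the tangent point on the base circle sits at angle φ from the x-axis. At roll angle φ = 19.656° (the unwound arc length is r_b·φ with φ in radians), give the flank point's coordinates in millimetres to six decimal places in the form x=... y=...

pitch radius r_p = m·N/2 = 2.178·54/2 = 58.806000
base radius r_b = r_p·cos α = 58.806000·cos 23.719° = 53.838613
roll angle φ = 19.656° = 0.34306192 rad
x = r_b·(cos φ + φ·sin φ) = 53.838613·(0.94172914 + 0.34306192·0.33637216) = 56.914177
y = r_b·(sin φ − φ·cos φ) = 53.838613·(0.33637216 − 0.34306192·0.94172914) = 0.716094

x=56.914177 y=0.716094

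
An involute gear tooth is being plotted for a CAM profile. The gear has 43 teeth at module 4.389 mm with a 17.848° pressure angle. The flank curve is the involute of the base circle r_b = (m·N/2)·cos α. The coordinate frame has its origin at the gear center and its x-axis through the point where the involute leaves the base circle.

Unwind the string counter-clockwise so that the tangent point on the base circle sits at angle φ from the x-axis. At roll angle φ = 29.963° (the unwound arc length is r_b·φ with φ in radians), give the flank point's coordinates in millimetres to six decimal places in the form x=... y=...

pitch radius r_p = m·N/2 = 4.389·43/2 = 94.363500
base radius r_b = r_p·cos α = 94.363500·cos 17.848° = 89.822064
roll angle φ = 29.963° = 0.52295300 rad
x = r_b·(cos φ + φ·sin φ) = 89.822064·(0.86634811 + 0.52295300·0.49944064) = 101.277260
y = r_b·(sin φ − φ·cos φ) = 89.822064·(0.49944064 − 0.52295300·0.86634811) = 4.166064

x=101.277260 y=4.166064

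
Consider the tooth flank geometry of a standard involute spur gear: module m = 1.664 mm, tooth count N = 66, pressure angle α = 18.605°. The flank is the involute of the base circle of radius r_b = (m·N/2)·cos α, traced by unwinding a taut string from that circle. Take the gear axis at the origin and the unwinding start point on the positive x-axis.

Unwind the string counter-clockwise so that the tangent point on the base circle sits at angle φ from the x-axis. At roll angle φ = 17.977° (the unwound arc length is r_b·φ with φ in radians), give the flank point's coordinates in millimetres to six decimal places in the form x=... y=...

pitch radius r_p = m·N/2 = 1.664·66/2 = 54.912000
base radius r_b = r_p·cos α = 54.912000·cos 18.605° = 52.042330
roll angle φ = 17.977° = 0.31375784 rad
x = r_b·(cos φ + φ·sin φ) = 52.042330·(0.95118049 + 0.31375784·0.30863519) = 54.541257
y = r_b·(sin φ − φ·cos φ) = 52.042330·(0.30863519 − 0.31375784·0.95118049) = 0.530564

x=54.541257 y=0.530564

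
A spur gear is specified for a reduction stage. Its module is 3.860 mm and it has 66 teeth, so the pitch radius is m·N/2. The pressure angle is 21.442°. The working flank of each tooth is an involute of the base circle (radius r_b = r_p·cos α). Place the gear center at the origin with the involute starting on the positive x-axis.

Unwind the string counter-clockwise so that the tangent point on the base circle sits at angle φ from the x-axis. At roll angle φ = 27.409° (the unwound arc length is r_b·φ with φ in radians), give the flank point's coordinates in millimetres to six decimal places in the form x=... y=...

x=131.363807 y=4.228352

pitch radius r_p = m·N/2 = 3.860·66/2 = 127.380000
base radius r_b = r_p·cos α = 127.380000·cos 21.442° = 118.563788
roll angle φ = 27.409° = 0.47837729 rad
x = r_b·(cos φ + φ·sin φ) = 118.563788·(0.88774309 + 0.47837729·0.46033924) = 131.363807
y = r_b·(sin φ − φ·cos φ) = 118.563788·(0.46033924 − 0.47837729·0.88774309) = 4.228352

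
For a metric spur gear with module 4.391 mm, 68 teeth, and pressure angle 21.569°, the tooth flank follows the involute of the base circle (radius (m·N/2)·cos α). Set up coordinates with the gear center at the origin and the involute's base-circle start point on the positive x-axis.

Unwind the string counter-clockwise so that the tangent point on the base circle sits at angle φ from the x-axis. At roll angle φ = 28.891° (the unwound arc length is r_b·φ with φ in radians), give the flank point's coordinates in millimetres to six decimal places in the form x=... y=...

x=155.384312 y=5.784018

pitch radius r_p = m·N/2 = 4.391·68/2 = 149.294000
base radius r_b = r_p·cos α = 149.294000·cos 21.569° = 138.839766
roll angle φ = 28.891° = 0.50424307 rad
x = r_b·(cos φ + φ·sin φ) = 138.839766·(0.87554043 + 0.50424307·0.48314486) = 155.384312
y = r_b·(sin φ − φ·cos φ) = 138.839766·(0.48314486 − 0.50424307·0.87554043) = 5.784018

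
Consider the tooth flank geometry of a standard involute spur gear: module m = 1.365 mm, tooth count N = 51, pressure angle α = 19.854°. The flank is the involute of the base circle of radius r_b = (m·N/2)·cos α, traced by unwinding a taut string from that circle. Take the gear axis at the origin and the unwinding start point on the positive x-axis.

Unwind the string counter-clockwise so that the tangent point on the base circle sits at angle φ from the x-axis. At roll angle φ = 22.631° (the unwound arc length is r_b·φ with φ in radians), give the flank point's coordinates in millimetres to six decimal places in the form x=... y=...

pitch radius r_p = m·N/2 = 1.365·51/2 = 34.807500
base radius r_b = r_p·cos α = 34.807500·cos 19.854° = 32.738580
roll angle φ = 22.631° = 0.39498546 rad
x = r_b·(cos φ + φ·sin φ) = 32.738580·(0.92300216 + 0.39498546·0.38479477) = 35.193663
y = r_b·(sin φ − φ·cos φ) = 32.738580·(0.38479477 − 0.39498546·0.92300216) = 0.662051

x=35.193663 y=0.662051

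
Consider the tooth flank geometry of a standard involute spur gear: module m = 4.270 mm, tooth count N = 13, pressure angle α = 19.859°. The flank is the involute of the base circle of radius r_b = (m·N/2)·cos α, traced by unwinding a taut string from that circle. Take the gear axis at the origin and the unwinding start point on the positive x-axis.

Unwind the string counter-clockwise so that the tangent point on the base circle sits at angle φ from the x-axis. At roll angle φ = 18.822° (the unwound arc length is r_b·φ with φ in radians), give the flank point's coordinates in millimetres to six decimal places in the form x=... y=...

pitch radius r_p = m·N/2 = 4.270·13/2 = 27.755000
base radius r_b = r_p·cos α = 27.755000·cos 19.859° = 26.104451
roll angle φ = 18.822° = 0.32850587 rad
x = r_b·(cos φ + φ·sin φ) = 26.104451·(0.94652545 + 0.32850587·0.32262916) = 27.475222
y = r_b·(sin φ − φ·cos φ) = 26.104451·(0.32262916 − 0.32850587·0.94652545) = 0.305161

x=27.475222 y=0.305161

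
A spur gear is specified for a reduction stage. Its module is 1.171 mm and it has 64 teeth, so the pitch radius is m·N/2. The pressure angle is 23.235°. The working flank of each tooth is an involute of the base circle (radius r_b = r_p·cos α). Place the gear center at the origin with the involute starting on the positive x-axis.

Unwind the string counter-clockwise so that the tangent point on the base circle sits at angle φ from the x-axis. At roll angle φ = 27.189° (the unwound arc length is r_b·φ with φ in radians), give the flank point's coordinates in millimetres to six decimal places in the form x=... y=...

x=38.094168 y=1.199090

pitch radius r_p = m·N/2 = 1.171·64/2 = 37.472000
base radius r_b = r_p·cos α = 37.472000·cos 23.235° = 34.432816
roll angle φ = 27.189° = 0.47453757 rad
x = r_b·(cos φ + φ·sin φ) = 34.432816·(0.88950411 + 0.47453757·0.45692716) = 38.094168
y = r_b·(sin φ − φ·cos φ) = 34.432816·(0.45692716 − 0.47453757·0.88950411) = 1.199090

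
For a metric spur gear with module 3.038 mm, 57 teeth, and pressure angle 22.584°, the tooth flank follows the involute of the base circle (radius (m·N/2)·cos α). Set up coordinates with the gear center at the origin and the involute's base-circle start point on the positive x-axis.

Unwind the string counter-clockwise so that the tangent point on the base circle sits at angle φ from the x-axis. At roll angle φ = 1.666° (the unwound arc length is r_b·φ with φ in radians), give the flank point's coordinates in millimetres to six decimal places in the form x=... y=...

pitch radius r_p = m·N/2 = 3.038·57/2 = 86.583000
base radius r_b = r_p·cos α = 86.583000·cos 22.584° = 79.943599
roll angle φ = 1.666° = 0.02907719 rad
x = r_b·(cos φ + φ·sin φ) = 79.943599·(0.99957729 + 0.02907719·0.02907309) = 79.977387
y = r_b·(sin φ − φ·cos φ) = 79.943599·(0.02907309 − 0.02907719·0.99957729) = 0.000655

x=79.977387 y=0.000655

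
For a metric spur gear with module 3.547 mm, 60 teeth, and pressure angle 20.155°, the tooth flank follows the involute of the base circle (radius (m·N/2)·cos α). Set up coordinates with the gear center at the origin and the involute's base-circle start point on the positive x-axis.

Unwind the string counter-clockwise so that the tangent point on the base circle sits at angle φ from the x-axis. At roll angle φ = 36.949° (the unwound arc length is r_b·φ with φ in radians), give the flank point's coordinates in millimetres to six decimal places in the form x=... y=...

pitch radius r_p = m·N/2 = 3.547·60/2 = 106.410000
base radius r_b = r_p·cos α = 106.410000·cos 20.155° = 99.893870
roll angle φ = 36.949° = 0.64488171 rad
x = r_b·(cos φ + φ·sin φ) = 99.893870·(0.79917088 + 0.64488171·0.60110391) = 118.555223
y = r_b·(sin φ − φ·cos φ) = 99.893870·(0.60110391 − 0.64488171·0.79917088) = 8.564224

x=118.555223 y=8.564224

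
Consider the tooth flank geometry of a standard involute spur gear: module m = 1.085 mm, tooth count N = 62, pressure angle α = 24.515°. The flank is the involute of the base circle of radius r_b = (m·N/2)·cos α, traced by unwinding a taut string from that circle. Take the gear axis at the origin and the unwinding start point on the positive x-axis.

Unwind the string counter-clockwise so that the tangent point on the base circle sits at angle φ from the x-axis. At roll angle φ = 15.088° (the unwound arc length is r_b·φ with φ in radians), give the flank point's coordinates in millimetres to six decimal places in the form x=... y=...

x=31.645656 y=0.184992

pitch radius r_p = m·N/2 = 1.085·62/2 = 33.635000
base radius r_b = r_p·cos α = 33.635000·cos 24.515° = 30.602895
roll angle φ = 15.088° = 0.26333528 rad
x = r_b·(cos φ + φ·sin φ) = 30.602895·(0.96552717 + 0.26333528·0.26030229) = 31.645656
y = r_b·(sin φ − φ·cos φ) = 30.602895·(0.26030229 − 0.26333528·0.96552717) = 0.184992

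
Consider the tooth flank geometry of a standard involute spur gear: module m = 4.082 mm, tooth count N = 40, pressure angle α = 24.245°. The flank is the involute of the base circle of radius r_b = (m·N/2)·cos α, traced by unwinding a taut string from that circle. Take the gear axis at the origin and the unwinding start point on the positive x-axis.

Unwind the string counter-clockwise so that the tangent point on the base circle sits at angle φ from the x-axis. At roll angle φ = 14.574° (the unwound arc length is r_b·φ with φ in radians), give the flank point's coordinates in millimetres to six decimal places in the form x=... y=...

x=76.808518 y=0.405729

pitch radius r_p = m·N/2 = 4.082·40/2 = 81.640000
base radius r_b = r_p·cos α = 81.640000·cos 24.245° = 74.439179
roll angle φ = 14.574° = 0.25436429 rad
x = r_b·(cos φ + φ·sin φ) = 74.439179·(0.96782346 + 0.25436429·0.25163020) = 76.808518
y = r_b·(sin φ − φ·cos φ) = 74.439179·(0.25163020 − 0.25436429·0.96782346) = 0.405729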